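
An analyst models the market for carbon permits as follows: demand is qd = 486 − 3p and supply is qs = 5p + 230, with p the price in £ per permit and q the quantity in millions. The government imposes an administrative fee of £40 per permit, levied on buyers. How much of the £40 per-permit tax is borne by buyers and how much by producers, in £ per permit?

Buyers bear £25 per permit; producers bear £15 per permit.

Without the tax, 486 − 3p = 5p + 230 gives 8p = 256, so p* = £32 and q* = 390.
With the tax collected from buyers, demand (in seller-price terms) shifts: qd = 486 − 3(p + 40).
New equilibrium: buyers pay £57, producers receive £17, q = 315. (Wedge: pb − ps = 40.)
Burden on buyers: £25; on producers: £15. (They sum to £40.)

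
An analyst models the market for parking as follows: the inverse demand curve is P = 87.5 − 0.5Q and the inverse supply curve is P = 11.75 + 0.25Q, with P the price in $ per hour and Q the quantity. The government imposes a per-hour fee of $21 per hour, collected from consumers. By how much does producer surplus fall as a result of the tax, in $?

Inverting to Q(P) form: Qd = 175 − 2P; Qs = 4P − 47.
Without the tax, 175 − 2P = 4P − 47 gives 6P = 222, so P* = $37 and Q* = 101.
With the tax collected from consumers, demand (in seller-price terms) shifts: Qd = 175 − 2(P + 21).
Solving gives Q = 73 with consumers paying $51 and producers receiving $30 (the $21 wedge).
ΔPS is the trapezoid between Q = 73 and Q = 101 of height $7: ½ · (101 + 73) · 7 = $609.

Producer surplus falls by $609.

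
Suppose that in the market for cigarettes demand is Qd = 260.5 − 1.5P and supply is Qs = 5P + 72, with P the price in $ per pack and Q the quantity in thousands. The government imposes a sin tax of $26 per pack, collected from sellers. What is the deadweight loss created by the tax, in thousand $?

Without the tax, 260.5 − 1.5P = 5P + 72 gives 6.5P = 188.5, so P* = $29 and Q* = 217.
With the tax collected from sellers, supply shifts: Qs = 5(P − 26) + 72.
New equilibrium: consumers pay $49, sellers receive $23, Q = 187. (Wedge: Pb − Ps = 26.)
Quantity falls by |ΔQ| = |217 − 187| = 30.
DWL = ½ · t · |ΔQ| = ½ · 26 · 30 = $390.

Deadweight loss = $390 thousand.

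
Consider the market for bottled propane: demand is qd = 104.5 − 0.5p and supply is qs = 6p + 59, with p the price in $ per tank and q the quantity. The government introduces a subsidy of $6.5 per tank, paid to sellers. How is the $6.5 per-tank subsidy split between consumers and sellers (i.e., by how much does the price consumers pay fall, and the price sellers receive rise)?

Consumers gain $6 per tank; sellers gain $0.5 per tank.

Without the subsidy, 104.5 − 0.5p = 6p + 59 gives 6.5p = 45.5, so p* = $7 and q* = 101.
With a per-unit subsidy paid to sellers, each receives p + 6.5 per unit sold, so supply becomes qs = 6(p + 6.5) + 59.
Solving gives q = 104 with consumers paying $1 and sellers receiving $7.5 (the $6.5 wedge).
Gain to consumers: $6; to sellers: $0.5. (They sum to $6.5.)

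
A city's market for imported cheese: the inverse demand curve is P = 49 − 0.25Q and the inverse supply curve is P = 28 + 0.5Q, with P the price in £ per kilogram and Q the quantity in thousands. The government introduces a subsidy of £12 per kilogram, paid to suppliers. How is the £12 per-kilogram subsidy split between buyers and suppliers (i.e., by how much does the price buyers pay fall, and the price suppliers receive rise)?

Inverting to Q(P) form: Qd = 196 − 4P; Qs = 2P − 56.
Before the subsidy: set 196 − 4P = 2P − 56 → P* = £42, Q* = 28.
With a per-unit subsidy paid to suppliers, each receives P + 12 per unit sold, so supply becomes Qs = 2(P + 12) − 56.
New equilibrium: buyers pay £38, suppliers receive £50, Q = 44. (Wedge: Pb − Ps = −12.)
Gain to buyers: £4; to suppliers: £8. (They sum to £12.)

Buyers gain £4 per kilogram; suppliers gain £8 per kilogram.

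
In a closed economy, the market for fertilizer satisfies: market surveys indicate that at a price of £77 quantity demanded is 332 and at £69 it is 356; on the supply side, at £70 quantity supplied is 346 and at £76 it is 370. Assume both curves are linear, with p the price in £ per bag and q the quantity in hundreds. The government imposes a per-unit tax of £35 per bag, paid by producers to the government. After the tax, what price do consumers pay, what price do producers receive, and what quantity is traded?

Consumers pay £91; producers receive £56; quantity = 290.

Demand slope: (356 − 332)/(69 − 77) = -3, so qd = 563 − 3p.
Supply slope: (370 − 346)/(76 − 70) = 4, so qs = 4p + 66.
Without the tax, 563 − 3p = 4p + 66 gives 7p = 497, so p* = £71 and q* = 350.
With the tax collected from producers, supply shifts: qs = 4(p − 35) + 66.
Solving gives q = 290 with consumers paying £91 and producers receiving £56 (the £35 wedge).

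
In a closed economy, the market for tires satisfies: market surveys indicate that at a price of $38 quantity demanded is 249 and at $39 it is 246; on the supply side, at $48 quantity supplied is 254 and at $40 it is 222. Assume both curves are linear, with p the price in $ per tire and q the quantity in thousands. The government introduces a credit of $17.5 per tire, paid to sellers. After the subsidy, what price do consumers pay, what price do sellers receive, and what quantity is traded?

Demand slope: (246 − 249)/(39 − 38) = -3, so qd = 363 − 3p.
Supply slope: (222 − 254)/(40 − 48) = 4, so qs = 4p + 62.
Without the subsidy, 363 − 3p = 4p + 62 gives 7p = 301, so p* = $43 and q* = 234.
With a per-unit subsidy paid to sellers, each receives p + 17.5 per unit sold, so supply becomes qs = 4(p + 17.5) + 62.
New equilibrium: consumers pay $33, sellers receive $50.5, q = 264. (Wedge: pb − ps = −17.5.)

Consumers pay $33; sellers receive $50.5; quantity = 264.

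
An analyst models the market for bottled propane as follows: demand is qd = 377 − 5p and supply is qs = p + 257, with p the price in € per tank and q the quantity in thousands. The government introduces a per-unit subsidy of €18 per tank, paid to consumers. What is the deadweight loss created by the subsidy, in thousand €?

Deadweight loss = €135 thousand.

Without the subsidy, 377 − 5p = p + 257 gives 6p = 120, so p* = €20 and q* = 277.
With a per-unit subsidy paid to consumers, each effectively pays p − 18, so demand becomes qd = 377 − 5(p − 18).
New equilibrium: consumers pay €17, producers receive €35, q = 292. (Wedge: pb − ps = −18.)
Quantity rises by |ΔQ| = |277 − 292| = 15.
DWL = ½ · t · |ΔQ| = ½ · 18 · 15 = €135.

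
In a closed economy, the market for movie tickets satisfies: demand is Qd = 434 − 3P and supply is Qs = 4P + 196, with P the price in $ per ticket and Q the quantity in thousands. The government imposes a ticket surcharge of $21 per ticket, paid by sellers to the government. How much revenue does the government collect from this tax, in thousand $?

Tax revenue = $6216 thousand.

Without the tax, 434 − 3P = 4P + 196 gives 7P = 238, so P* = $34 and Q* = 332.
With the tax collected from sellers, supply shifts: Qs = 4(P − 21) + 196.
Solving gives Q = 296 with consumers paying $46 and sellers receiving $25 (the $21 wedge).
Revenue = t · Q = 21 · 296 = $6216.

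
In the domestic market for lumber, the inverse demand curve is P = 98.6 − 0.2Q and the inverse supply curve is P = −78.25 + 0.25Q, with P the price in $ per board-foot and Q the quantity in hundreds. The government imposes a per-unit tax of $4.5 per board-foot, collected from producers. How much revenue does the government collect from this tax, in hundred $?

Tax revenue = $1723.5 hundred.

Rewrite in direct form: Qd = 493 − 5P and Qs = 4P + 313.
Before the tax: set 493 − 5P = 4P + 313 → P* = $20, Q* = 393.
With the tax collected from producers, supply shifts: Qs = 4(P − 4.5) + 313.
New equilibrium: buyers pay $22, producers receive $17.5, Q = 383. (Wedge: Pb − Ps = 4.5.)
Revenue = t · Q = 4.5 · 383 = $1723.5.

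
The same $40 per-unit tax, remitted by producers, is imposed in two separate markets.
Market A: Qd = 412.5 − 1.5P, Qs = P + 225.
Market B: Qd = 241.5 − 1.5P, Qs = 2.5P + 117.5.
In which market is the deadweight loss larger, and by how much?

Market B, by $270.

Market A: pre-tax P* = $75, Q* = 300; post-tax Q = 276; deadweight loss = $480.
Market B: pre-tax P* = $31, Q* = 195; post-tax Q = 157.5; deadweight loss = $750.
Difference: $480 vs $750 → market B is larger by $270.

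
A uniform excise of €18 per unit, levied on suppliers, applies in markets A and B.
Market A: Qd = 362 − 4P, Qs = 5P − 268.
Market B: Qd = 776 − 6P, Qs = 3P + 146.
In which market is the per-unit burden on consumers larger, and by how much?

Market A, by €4.

Market A: pre-tax P* = €70, Q* = 82; post-tax Q = 42; per-unit burden on consumers = €10.
Market B: pre-tax P* = €70, Q* = 356; post-tax Q = 320; per-unit burden on consumers = €6.
Difference: €10 vs €6 → market A is larger by €4.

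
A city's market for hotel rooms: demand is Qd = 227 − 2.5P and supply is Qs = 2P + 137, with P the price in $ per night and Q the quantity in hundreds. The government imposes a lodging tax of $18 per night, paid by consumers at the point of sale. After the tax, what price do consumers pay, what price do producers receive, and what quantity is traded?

Consumers pay $28; producers receive $10; quantity = 157.

Before the tax: set 227 − 2.5P = 2P + 137 → P* = $20, Q* = 177.
With the tax collected from consumers, demand (in seller-price terms) shifts: Qd = 227 − 2.5(P + 18).
Solving gives Q = 157 with consumers paying $28 and producers receiving $10 (the $18 wedge).
The less price-elastic side of the market bears the larger share of a per-unit tax.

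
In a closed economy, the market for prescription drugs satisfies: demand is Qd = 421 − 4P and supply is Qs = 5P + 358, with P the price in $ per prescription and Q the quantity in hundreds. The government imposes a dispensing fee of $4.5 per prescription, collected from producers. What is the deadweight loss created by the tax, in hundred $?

Deadweight loss = $22.5 hundred.

Before the tax: set 421 − 4P = 5P + 358 → P* = $7, Q* = 393.
With the tax collected from producers, supply shifts: Qs = 5(P − 4.5) + 358.
Solving gives Q = 383 with consumers paying $9.5 and producers receiving $5 (the $4.5 wedge).
Quantity falls by |ΔQ| = |393 − 383| = 10.
DWL = ½ · t · |ΔQ| = ½ · 4.5 · 10 = $22.5.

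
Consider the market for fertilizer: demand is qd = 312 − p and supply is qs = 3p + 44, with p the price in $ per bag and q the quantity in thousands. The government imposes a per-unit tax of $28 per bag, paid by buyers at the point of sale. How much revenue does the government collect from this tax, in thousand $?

Without the tax, 312 − p = 3p + 44 gives 4p = 268, so p* = $67 and q* = 245.
With the tax collected from buyers, demand (in seller-price terms) shifts: qd = 312 − (p + 28).
New equilibrium: buyers pay $88, suppliers receive $60, q = 224. (Wedge: pb − ps = 28.)
Revenue = t · Q = 28 · 224 = $6272.

Tax revenue = $6272 thousand.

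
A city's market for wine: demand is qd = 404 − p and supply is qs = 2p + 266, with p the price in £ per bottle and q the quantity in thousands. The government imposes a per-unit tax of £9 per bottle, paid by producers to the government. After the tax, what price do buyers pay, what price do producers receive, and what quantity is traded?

Buyers pay £52; producers receive £43; quantity = 352.

Without the tax, 404 − p = 2p + 266 gives 3p = 138, so p* = £46 and q* = 358.
With the tax collected from producers, supply shifts: qs = 2(p − 9) + 266.
Solving gives q = 352 with buyers paying £52 and producers receiving £43 (the £9 wedge).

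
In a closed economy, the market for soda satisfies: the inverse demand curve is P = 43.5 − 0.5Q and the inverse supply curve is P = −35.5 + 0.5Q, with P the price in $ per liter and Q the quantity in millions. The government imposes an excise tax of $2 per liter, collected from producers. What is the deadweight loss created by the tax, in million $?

Deadweight loss = $2 million.

Rewrite in direct form: Qd = 87 − 2P and Qs = 2P + 71.
Before the tax: set 87 − 2P = 2P + 71 → P* = $4, Q* = 79.
With the tax collected from producers, supply shifts: Qs = 2(P − 2) + 71.
Solving gives Q = 77 with buyers paying $5 and producers receiving $3 (the $2 wedge).
Quantity falls by |ΔQ| = |79 − 77| = 2.
DWL = ½ · t · |ΔQ| = ½ · 2 · 2 = $2.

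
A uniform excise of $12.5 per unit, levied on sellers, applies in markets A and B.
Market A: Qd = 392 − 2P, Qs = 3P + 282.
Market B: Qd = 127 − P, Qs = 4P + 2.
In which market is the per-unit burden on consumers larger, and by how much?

Market A: pre-tax P* = $22, Q* = 348; post-tax Q = 333; per-unit burden on consumers = $7.5.
Market B: pre-tax P* = $25, Q* = 102; post-tax Q = 92; per-unit burden on consumers = $10.
Difference: $7.5 vs $10 → market B is larger by $2.5.

Market B, by $2.5.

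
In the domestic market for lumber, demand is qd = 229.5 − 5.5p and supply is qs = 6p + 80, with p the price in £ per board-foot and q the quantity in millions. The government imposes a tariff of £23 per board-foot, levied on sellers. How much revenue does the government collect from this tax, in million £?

Before the tax: set 229.5 − 5.5p = 6p + 80 → p* = £13, q* = 158.
With the tax collected from sellers, supply shifts: qs = 6(p − 23) + 80.
New equilibrium: buyers pay £25, sellers receive £2, q = 92. (Wedge: pb − ps = 23.)
Revenue = t · Q = 23 · 92 = £2116.

Tax revenue = £2116 million.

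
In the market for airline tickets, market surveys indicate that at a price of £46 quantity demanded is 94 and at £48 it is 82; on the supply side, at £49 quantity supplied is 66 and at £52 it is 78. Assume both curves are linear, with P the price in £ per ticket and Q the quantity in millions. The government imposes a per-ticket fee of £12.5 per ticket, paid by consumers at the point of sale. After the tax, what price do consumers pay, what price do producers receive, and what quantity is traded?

Consumers pay £55; producers receive £42.5; quantity = 40.

Demand slope: (82 − 94)/(48 − 46) = -6, so Qd = 370 − 6P.
Supply slope: (78 − 66)/(52 − 49) = 4, so Qs = 4P − 130.
Before the tax: set 370 − 6P = 4P − 130 → P* = £50, Q* = 70.
With the tax collected from consumers, demand (in seller-price terms) shifts: Qd = 370 − 6(P + 12.5).
Solving gives Q = 40 with consumers paying £55 and producers receiving £42.5 (the £12.5 wedge).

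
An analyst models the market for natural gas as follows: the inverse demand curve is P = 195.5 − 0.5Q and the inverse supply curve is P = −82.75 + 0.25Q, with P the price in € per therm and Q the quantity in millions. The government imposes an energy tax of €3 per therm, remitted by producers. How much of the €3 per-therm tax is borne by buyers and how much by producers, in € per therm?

Buyers bear €2 per therm; producers bear €1 per therm.

Rewrite in direct form: Qd = 391 − 2P and Qs = 4P + 331.
Without the tax, 391 − 2P = 4P + 331 gives 6P = 60, so P* = €10 and Q* = 371.
With the tax collected from producers, supply shifts: Qs = 4(P − 3) + 331.
Solving gives Q = 367 with buyers paying €12 and producers receiving €9 (the €3 wedge).
Burden on buyers: €2; on producers: €1. (They sum to €3.)
The less price-elastic side of the market bears the larger share of a per-unit tax.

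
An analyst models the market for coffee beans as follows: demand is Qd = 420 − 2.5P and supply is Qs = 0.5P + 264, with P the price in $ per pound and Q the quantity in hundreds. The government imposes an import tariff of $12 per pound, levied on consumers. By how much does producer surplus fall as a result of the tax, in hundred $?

Before the tax: set 420 − 2.5P = 0.5P + 264 → P* = $52, Q* = 290.
With the tax collected from consumers, demand (in seller-price terms) shifts: Qd = 420 − 2.5(P + 12).
New equilibrium: consumers pay $54, sellers receive $42, Q = 285. (Wedge: Pb − Ps = 12.)
ΔPS is the trapezoid between Q = 285 and Q = 290 of height $10: ½ · (290 + 285) · 10 = $2875.

Producer surplus falls by $2875 hundred.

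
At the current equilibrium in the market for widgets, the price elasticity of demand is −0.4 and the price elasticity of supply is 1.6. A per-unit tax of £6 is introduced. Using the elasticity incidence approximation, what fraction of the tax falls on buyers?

Incidence ratio: buyers' share ≈ εs / (εs + |εd|) = 1.6 / (1.6 + 0.4) = 0.8.
Supply is the more elastic side, so buyers bear the larger share.

Buyers' share ≈ 0.8.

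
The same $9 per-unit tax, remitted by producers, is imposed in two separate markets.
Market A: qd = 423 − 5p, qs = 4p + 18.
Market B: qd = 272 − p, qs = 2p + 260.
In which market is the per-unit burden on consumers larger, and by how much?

Market B, by $2.

Market A: pre-tax p* = $45, q* = 198; post-tax q = 178; per-unit burden on consumers = $4.
Market B: pre-tax p* = $4, q* = 268; post-tax q = 262; per-unit burden on consumers = $6.
Difference: $4 vs $6 → market B is larger by $2.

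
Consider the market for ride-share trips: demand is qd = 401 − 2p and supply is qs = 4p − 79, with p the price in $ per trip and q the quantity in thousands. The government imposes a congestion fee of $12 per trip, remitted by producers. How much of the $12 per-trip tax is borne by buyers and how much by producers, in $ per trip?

Buyers bear $8 per trip; producers bear $4 per trip.

Without the tax, 401 − 2p = 4p − 79 gives 6p = 480, so p* = $80 and q* = 241.
With the tax collected from producers, supply shifts: qs = 4(p − 12) − 79.
Solving gives q = 225 with buyers paying $88 and producers receiving $76 (the $12 wedge).
Burden on buyers: $8; on producers: $4. (They sum to $12.)
The less price-elastic side of the market bears the larger share of a per-unit tax.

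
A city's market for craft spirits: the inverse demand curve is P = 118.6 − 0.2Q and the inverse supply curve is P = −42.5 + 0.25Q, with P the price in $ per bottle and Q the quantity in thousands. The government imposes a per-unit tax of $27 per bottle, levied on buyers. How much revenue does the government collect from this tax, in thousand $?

Inverting to Q(P) form: Qd = 593 − 5P; Qs = 4P + 170.
Without the tax, 593 − 5P = 4P + 170 gives 9P = 423, so P* = $47 and Q* = 358.
With the tax collected from buyers, demand (in seller-price terms) shifts: Qd = 593 − 5(P + 27).
New equilibrium: buyers pay $59, producers receive $32, Q = 298. (Wedge: Pb − Ps = 27.)
Revenue = t · Q = 27 · 298 = $8046.

Tax revenue = $8046 thousand.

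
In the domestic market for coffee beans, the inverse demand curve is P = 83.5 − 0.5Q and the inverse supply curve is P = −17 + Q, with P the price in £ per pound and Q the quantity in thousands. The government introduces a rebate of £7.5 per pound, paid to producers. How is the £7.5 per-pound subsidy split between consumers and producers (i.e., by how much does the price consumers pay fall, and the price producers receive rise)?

Consumers gain £2.5 per pound; producers gain £5 per pound.

Inverting to Q(P) form: Qd = 167 − 2P; Qs = P + 17.
Without the subsidy, 167 − 2P = P + 17 gives 3P = 150, so P* = £50 and Q* = 67.
With a per-unit subsidy paid to producers, each receives P + 7.5 per unit sold, so supply becomes Qs = (P + 7.5) + 17.
Solving gives Q = 72 with consumers paying £47.5 and producers receiving £55 (the £7.5 wedge).
Gain to consumers: £2.5; to producers: £5. (They sum to £7.5.)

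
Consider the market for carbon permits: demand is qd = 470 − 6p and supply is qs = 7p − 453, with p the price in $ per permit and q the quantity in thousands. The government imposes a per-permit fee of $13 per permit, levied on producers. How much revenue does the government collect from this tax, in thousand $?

Tax revenue = $26 thousand.

Without the tax, 470 − 6p = 7p − 453 gives 13p = 923, so p* = $71 and q* = 44.
With the tax collected from producers, supply shifts: qs = 7(p − 13) − 453.
New equilibrium: consumers pay $78, producers receive $65, q = 2. (Wedge: pb − ps = 13.)
Revenue = t · Q = 13 · 2 = $26.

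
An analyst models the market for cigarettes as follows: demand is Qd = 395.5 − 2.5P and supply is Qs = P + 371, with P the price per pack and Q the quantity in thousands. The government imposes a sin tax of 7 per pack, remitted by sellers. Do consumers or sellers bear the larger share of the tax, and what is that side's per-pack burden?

Without the tax, 395.5 − 2.5P = P + 371 gives 3.5P = 24.5, so P* = 7 and Q* = 378.
With the tax collected from sellers, supply shifts: Qs = (P − 7) + 371.
New equilibrium: consumers pay 9, sellers receive 2, Q = 373. (Wedge: Pb − Ps = 7.)
Per-pack burden: consumers 2, sellers 5.
Sellers take the larger share because supply is less price-elastic here (demand slope 2.5 vs supply slope 1).

Sellers bear the larger share: 5 per pack.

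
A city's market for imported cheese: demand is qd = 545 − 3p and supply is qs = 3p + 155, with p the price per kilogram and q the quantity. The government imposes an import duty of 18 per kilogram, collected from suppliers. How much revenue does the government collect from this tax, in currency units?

Tax revenue = 5814.

Before the tax: set 545 − 3p = 3p + 155 → p* = 65, q* = 350.
With the tax collected from suppliers, supply shifts: qs = 3(p − 18) + 155.
New equilibrium: buyers pay 74, suppliers receive 56, q = 323. (Wedge: pb − ps = 18.)
Revenue = t · Q = 18 · 323 = 5814.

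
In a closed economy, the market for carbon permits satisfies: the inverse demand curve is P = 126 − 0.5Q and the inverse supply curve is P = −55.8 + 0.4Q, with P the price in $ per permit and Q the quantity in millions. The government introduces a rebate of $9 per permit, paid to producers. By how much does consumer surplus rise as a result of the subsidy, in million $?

Rewrite in direct form: Qd = 252 − 2P and Qs = 2.5P + 139.5.
Before the subsidy: set 252 − 2P = 2.5P + 139.5 → P* = $25, Q* = 202.
With a per-unit subsidy paid to producers, each receives P + 9 per unit sold, so supply becomes Qs = 2.5(P + 9) + 139.5.
Solving gives Q = 212 with consumers paying $20 and producers receiving $29 (the $9 wedge).
ΔCS is the trapezoid between Q = 212 and Q = 202 of height $5: ½ · (202 + 212) · 5 = $1035.

Consumer surplus rises by $1035 million.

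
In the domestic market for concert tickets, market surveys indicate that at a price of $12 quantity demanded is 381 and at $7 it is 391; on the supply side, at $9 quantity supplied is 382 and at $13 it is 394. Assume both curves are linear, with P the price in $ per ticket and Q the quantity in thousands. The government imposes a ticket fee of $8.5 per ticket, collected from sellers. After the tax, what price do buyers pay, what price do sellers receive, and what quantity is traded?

Buyers pay $15.1; sellers receive $6.6; quantity = 374.8.

Demand slope: (391 − 381)/(7 − 12) = -2, so Qd = 405 − 2P.
Supply slope: (394 − 382)/(13 − 9) = 3, so Qs = 3P + 355.
Before the tax: set 405 − 2P = 3P + 355 → P* = $10, Q* = 385.
With the tax collected from sellers, supply shifts: Qs = 3(P − 8.5) + 355.
Solving gives Q = 374.8 with buyers paying $15.1 and sellers receiving $6.6 (the $8.5 wedge).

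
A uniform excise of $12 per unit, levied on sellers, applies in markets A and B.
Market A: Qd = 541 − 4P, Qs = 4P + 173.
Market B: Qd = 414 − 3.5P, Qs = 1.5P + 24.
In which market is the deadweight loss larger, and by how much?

Market A: pre-tax P* = $46, Q* = 357; post-tax Q = 333; deadweight loss = $144.
Market B: pre-tax P* = $78, Q* = 141; post-tax Q = 128.4; deadweight loss = $75.6.
Difference: $144 vs $75.6 → market A is larger by $68.4.

Market A, by $68.4.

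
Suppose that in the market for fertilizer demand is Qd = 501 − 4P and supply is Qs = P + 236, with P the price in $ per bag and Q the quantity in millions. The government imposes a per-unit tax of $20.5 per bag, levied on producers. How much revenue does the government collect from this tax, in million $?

Before the tax: set 501 − 4P = P + 236 → P* = $53, Q* = 289.
With the tax collected from producers, supply shifts: Qs = (P − 20.5) + 236.
Solving gives Q = 272.6 with buyers paying $57.1 and producers receiving $36.6 (the $20.5 wedge).
Revenue = t · Q = 20.5 · 272.6 = $5588.3.

Tax revenue = $5588.3 million.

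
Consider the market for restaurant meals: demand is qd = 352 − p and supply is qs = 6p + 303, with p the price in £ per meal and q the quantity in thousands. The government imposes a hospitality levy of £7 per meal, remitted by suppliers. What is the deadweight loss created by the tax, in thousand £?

Deadweight loss = £21 thousand.

Without the tax, 352 − p = 6p + 303 gives 7p = 49, so p* = £7 and q* = 345.
With the tax collected from suppliers, supply shifts: qs = 6(p − 7) + 303.
New equilibrium: consumers pay £13, suppliers receive £6, q = 339. (Wedge: pb − ps = 7.)
Quantity falls by |ΔQ| = |345 − 339| = 6.
DWL = ½ · t · |ΔQ| = ½ · 7 · 6 = £21.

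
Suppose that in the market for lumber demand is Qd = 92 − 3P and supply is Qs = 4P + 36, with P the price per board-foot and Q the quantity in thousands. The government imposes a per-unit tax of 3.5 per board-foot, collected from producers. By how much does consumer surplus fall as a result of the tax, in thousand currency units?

Consumer surplus falls by 130 thousand.

Before the tax: set 92 − 3P = 4P + 36 → P* = 8, Q* = 68.
With the tax collected from producers, supply shifts: Qs = 4(P − 3.5) + 36.
Solving gives Q = 62 with consumers paying 10 and producers receiving 6.5 (the 3.5 wedge).
ΔCS is the trapezoid between Q = 62 and Q = 68 of height 2: ½ · (68 + 62) · 2 = 130.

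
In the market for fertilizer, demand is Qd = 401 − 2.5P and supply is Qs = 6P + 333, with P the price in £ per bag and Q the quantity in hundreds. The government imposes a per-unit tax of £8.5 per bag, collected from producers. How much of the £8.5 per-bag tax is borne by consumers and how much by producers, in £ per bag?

Before the tax: set 401 − 2.5P = 6P + 333 → P* = £8, Q* = 381.
With the tax collected from producers, supply shifts: Qs = 6(P − 8.5) + 333.
New equilibrium: consumers pay £14, producers receive £5.5, Q = 366. (Wedge: Pb − Ps = 8.5.)
Burden on consumers: £6; on producers: £2.5. (They sum to £8.5.)
The less price-elastic side of the market bears the larger share of a per-unit tax.

Consumers bear £6 per bag; producers bear £2.5 per bag.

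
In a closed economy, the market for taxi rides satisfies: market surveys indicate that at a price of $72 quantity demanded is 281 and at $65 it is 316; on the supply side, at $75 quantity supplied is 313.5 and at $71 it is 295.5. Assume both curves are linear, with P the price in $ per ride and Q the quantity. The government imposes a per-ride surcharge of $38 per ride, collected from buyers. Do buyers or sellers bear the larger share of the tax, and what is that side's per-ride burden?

Demand slope: (316 − 281)/(65 − 72) = -5, so Qd = 641 − 5P.
Supply slope: (295.5 − 313.5)/(71 − 75) = 4.5, so Qs = 4.5P − 24.
Before the tax: set 641 − 5P = 4.5P − 24 → P* = $70, Q* = 291.
With the tax collected from buyers, demand (in seller-price terms) shifts: Qd = 641 − 5(P + 38).
New equilibrium: buyers pay $88, sellers receive $50, Q = 201. (Wedge: Pb − Ps = 38.)
Per-ride burden: buyers $18, sellers $20.
Sellers take the larger share because supply is less price-elastic here (demand slope 5 vs supply slope 4.5).
The less price-elastic side of the market bears the larger share of a per-unit tax.

Sellers bear the larger share: $20 per ride.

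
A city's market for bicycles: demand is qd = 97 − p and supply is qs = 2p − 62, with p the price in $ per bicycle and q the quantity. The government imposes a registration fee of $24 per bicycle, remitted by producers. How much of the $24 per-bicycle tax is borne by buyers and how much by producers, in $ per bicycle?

Buyers bear $16 per bicycle; producers bear $8 per bicycle.

Without the tax, 97 − p = 2p − 62 gives 3p = 159, so p* = $53 and q* = 44.
With the tax collected from producers, supply shifts: qs = 2(p − 24) − 62.
Solving gives q = 28 with buyers paying $69 and producers receiving $45 (the $24 wedge).
Burden on buyers: $16; on producers: $8. (They sum to $24.)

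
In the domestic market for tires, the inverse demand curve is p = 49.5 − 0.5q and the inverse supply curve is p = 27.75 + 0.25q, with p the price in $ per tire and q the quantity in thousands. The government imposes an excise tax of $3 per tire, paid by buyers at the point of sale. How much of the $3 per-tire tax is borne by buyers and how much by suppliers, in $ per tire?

Buyers bear $2 per tire; suppliers bear $1 per tire.

Rewrite in direct form: qd = 99 − 2p and qs = 4p − 111.
Without the tax, 99 − 2p = 4p − 111 gives 6p = 210, so p* = $35 and q* = 29.
With the tax collected from buyers, demand (in seller-price terms) shifts: qd = 99 − 2(p + 3).
New equilibrium: buyers pay $37, suppliers receive $34, q = 25. (Wedge: pb − ps = 3.)
Burden on buyers: $2; on suppliers: $1. (They sum to $3.)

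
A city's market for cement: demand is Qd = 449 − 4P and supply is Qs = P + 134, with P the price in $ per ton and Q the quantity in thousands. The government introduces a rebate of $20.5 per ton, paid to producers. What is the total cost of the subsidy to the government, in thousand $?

Without the subsidy, 449 − 4P = P + 134 gives 5P = 315, so P* = $63 and Q* = 197.
With a per-unit subsidy paid to producers, each receives P + 20.5 per unit sold, so supply becomes Qs = (P + 20.5) + 134.
Solving gives Q = 213.4 with buyers paying $58.9 and producers receiving $79.4 (the $20.5 wedge).
Outlay = t · Q = 20.5 · 213.4 = $4374.7.

Government outlay = $4374.7 thousand.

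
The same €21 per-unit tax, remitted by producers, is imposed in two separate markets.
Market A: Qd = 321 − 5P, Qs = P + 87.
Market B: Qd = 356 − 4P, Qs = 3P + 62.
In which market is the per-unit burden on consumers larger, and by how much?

Market A: pre-tax P* = €39, Q* = 126; post-tax Q = 108.5; per-unit burden on consumers = €3.5.
Market B: pre-tax P* = €42, Q* = 188; post-tax Q = 152; per-unit burden on consumers = €9.
Difference: €3.5 vs €9 → market B is larger by €5.5.

Market B, by €5.5.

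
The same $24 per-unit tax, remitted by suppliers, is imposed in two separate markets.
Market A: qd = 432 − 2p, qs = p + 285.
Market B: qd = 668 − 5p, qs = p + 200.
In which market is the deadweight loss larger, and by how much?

Market B, by $48.

Market A: pre-tax p* = $49, q* = 334; post-tax q = 318; deadweight loss = $192.
Market B: pre-tax p* = $78, q* = 278; post-tax q = 258; deadweight loss = $240.
Difference: $192 vs $240 → market B is larger by $48.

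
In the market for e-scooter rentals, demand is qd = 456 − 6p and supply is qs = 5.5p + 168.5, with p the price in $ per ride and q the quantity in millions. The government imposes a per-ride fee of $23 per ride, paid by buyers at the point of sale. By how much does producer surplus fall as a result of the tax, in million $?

Before the tax: set 456 − 6p = 5.5p + 168.5 → p* = $25, q* = 306.
With the tax collected from buyers, demand (in seller-price terms) shifts: qd = 456 − 6(p + 23).
Solving gives q = 240 with buyers paying $36 and sellers receiving $13 (the $23 wedge).
ΔPS is the trapezoid between Q = 240 and Q = 306 of height $12: ½ · (306 + 240) · 12 = $3276.

Producer surplus falls by $3276 million.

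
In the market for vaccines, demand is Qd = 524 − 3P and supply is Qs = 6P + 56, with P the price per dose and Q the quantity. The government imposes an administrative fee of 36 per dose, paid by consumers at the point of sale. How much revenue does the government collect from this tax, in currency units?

Before the tax: set 524 − 3P = 6P + 56 → P* = 52, Q* = 368.
With the tax collected from consumers, demand (in seller-price terms) shifts: Qd = 524 − 3(P + 36).
Solving gives Q = 296 with consumers paying 76 and producers receiving 40 (the 36 wedge).
Revenue = t · Q = 36 · 296 = 10656.

Tax revenue = 10656.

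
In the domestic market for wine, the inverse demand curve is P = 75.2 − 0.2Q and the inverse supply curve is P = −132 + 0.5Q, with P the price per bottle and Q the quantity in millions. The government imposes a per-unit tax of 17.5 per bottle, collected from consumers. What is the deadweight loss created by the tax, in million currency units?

Inverting to Q(P) form: Qd = 376 − 5P; Qs = 2P + 264.
Before the tax: set 376 − 5P = 2P + 264 → P* = 16, Q* = 296.
With the tax collected from consumers, demand (in seller-price terms) shifts: Qd = 376 − 5(P + 17.5).
Solving gives Q = 271 with consumers paying 21 and producers receiving 3.5 (the 17.5 wedge).
Quantity falls by |ΔQ| = |296 − 271| = 25.
DWL = ½ · t · |ΔQ| = ½ · 17.5 · 25 = 218.75.

Deadweight loss = 218.75 million.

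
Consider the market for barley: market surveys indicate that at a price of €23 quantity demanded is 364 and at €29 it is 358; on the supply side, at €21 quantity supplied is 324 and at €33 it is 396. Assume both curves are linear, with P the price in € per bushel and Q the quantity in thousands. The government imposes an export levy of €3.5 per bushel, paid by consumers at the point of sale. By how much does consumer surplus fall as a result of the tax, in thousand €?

Consumer surplus falls by €1075.5 thousand.

Demand slope: (358 − 364)/(29 − 23) = -1, so Qd = 387 − P.
Supply slope: (396 − 324)/(33 − 21) = 6, so Qs = 6P + 198.
Before the tax: set 387 − P = 6P + 198 → P* = €27, Q* = 360.
With the tax collected from consumers, demand (in seller-price terms) shifts: Qd = 387 − (P + 3.5).
Solving gives Q = 357 with consumers paying €30 and producers receiving €26.5 (the €3.5 wedge).
ΔCS is the trapezoid between Q = 357 and Q = 360 of height €3: ½ · (360 + 357) · 3 = €1075.5.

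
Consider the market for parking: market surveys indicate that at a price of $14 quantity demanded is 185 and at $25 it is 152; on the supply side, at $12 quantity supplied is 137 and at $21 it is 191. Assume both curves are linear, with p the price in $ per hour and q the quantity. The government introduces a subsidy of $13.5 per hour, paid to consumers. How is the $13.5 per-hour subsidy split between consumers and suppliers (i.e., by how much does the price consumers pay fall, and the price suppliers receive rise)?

Demand slope: (152 − 185)/(25 − 14) = -3, so qd = 227 − 3p.
Supply slope: (191 − 137)/(21 − 12) = 6, so qs = 6p + 65.
Before the subsidy: set 227 − 3p = 6p + 65 → p* = $18, q* = 173.
With a per-unit subsidy paid to consumers, each effectively pays p − 13.5, so demand becomes qd = 227 − 3(p − 13.5).
New equilibrium: consumers pay $9, suppliers receive $22.5, q = 200. (Wedge: pb − ps = −13.5.)
Gain to consumers: $9; to suppliers: $4.5. (They sum to $13.5.)

Consumers gain $9 per hour; suppliers gain $4.5 per hour.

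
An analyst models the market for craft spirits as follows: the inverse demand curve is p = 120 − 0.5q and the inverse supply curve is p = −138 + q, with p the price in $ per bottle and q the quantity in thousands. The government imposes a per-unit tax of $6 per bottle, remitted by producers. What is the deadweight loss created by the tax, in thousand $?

Inverting to q(p) form: qd = 240 − 2p; qs = p + 138.
Without the tax, 240 − 2p = p + 138 gives 3p = 102, so p* = $34 and q* = 172.
With the tax collected from producers, supply shifts: qs = (p − 6) + 138.
Solving gives q = 168 with consumers paying $36 and producers receiving $30 (the $6 wedge).
Quantity falls by |ΔQ| = |172 − 168| = 4.
DWL = ½ · t · |ΔQ| = ½ · 6 · 4 = $12.

Deadweight loss = $12 thousand.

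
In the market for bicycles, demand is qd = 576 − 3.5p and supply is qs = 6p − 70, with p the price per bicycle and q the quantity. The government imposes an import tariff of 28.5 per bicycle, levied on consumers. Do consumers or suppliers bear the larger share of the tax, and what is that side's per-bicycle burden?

Consumers bear the larger share: 18 per bicycle.

Before the tax: set 576 − 3.5p = 6p − 70 → p* = 68, q* = 338.
With the tax collected from consumers, demand (in seller-price terms) shifts: qd = 576 − 3.5(p + 28.5).
New equilibrium: consumers pay 86, suppliers receive 57.5, q = 275. (Wedge: pb − ps = 28.5.)
Per-bicycle burden: consumers 18, suppliers 10.5.
Consumers take the larger share because demand is less price-elastic here (demand slope 3.5 vs supply slope 6).
The less price-elastic side of the market bears the larger share of a per-unit tax.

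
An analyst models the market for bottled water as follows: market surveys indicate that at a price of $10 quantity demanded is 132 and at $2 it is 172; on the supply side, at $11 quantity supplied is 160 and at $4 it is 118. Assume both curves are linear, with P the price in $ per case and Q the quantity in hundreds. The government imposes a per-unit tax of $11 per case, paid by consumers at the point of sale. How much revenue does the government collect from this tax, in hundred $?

Demand slope: (172 − 132)/(2 − 10) = -5, so Qd = 182 − 5P.
Supply slope: (118 − 160)/(4 − 11) = 6, so Qs = 6P + 94.
Before the tax: set 182 − 5P = 6P + 94 → P* = $8, Q* = 142.
With the tax collected from consumers, demand (in seller-price terms) shifts: Qd = 182 − 5(P + 11).
New equilibrium: consumers pay $14, producers receive $3, Q = 112. (Wedge: Pb − Ps = 11.)
Revenue = t · Q = 11 · 112 = $1232.

Tax revenue = $1232 hundred.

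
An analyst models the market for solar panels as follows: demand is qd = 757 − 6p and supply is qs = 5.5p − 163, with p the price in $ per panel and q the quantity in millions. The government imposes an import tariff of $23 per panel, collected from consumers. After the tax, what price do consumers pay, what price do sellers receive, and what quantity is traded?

Without the tax, 757 − 6p = 5.5p − 163 gives 11.5p = 920, so p* = $80 and q* = 277.
With the tax collected from consumers, demand (in seller-price terms) shifts: qd = 757 − 6(p + 23).
New equilibrium: consumers pay $91, sellers receive $68, q = 211. (Wedge: pb − ps = 23.)
The less price-elastic side of the market bears the larger share of a per-unit tax.

Consumers pay $91; sellers receive $68; quantity = 211.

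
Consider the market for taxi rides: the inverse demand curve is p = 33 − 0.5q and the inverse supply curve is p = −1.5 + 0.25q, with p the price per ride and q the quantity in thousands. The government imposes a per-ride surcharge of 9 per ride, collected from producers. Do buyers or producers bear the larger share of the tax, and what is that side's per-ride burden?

Buyers bear the larger share: 6 per ride.

Rewrite in direct form: qd = 66 − 2p and qs = 4p + 6.
Before the tax: set 66 − 2p = 4p + 6 → p* = 10, q* = 46.
With the tax collected from producers, supply shifts: qs = 4(p − 9) + 6.
Solving gives q = 34 with buyers paying 16 and producers receiving 7 (the 9 wedge).
Per-ride burden: buyers 6, producers 3.
Buyers take the larger share because demand is less price-elastic here (demand slope 2 vs supply slope 4).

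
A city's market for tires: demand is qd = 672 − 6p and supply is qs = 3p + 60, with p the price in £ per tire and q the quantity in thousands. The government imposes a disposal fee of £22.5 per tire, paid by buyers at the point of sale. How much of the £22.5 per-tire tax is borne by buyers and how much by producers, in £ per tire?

Before the tax: set 672 − 6p = 3p + 60 → p* = £68, q* = 264.
With the tax collected from buyers, demand (in seller-price terms) shifts: qd = 672 − 6(p + 22.5).
Solving gives q = 219 with buyers paying £75.5 and producers receiving £53 (the £22.5 wedge).
Burden on buyers: £7.5; on producers: £15. (They sum to £22.5.)
The less price-elastic side of the market bears the larger share of a per-unit tax.

Buyers bear £7.5 per tire; producers bear £15 per tire.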